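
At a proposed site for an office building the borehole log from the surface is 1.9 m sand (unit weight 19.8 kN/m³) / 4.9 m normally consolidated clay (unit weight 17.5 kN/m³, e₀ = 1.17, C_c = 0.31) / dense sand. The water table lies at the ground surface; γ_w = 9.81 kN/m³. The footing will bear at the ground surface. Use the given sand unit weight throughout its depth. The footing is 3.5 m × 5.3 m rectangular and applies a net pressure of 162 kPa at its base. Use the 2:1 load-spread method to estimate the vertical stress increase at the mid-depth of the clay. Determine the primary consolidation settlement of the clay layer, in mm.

S_c ≈ 218 mm

Mid-depth of clay below the ground surface: z = 1.9 + 4.9/2 = 4.35 m.
Total vertical stress at mid-clay: σ_v = 19.8×1.9 + 17.5×2.45 = 80.495 kPa.
Pore pressure: u = 9.81×(4.35 − 0) = 42.673 kPa.
Initial effective stress: σ'_0 = σ_v − u = 80.495 − 42.673 = 37.822 kPa.
Stress increase at mid-clay by the 2:1 spreading method:
Δσ = qBL/((B+z)(L+z)) = 162×3.5×5.3/((3.5+4.35)(5.3+4.35)) = 39.67 kPa
Final effective stress: σ'_f = σ'_0 + Δσ = 37.822 + 39.67 = 77.492 kPa.
Normally consolidated clay, so the full stress increment lies on the virgin compression line:
S_c = C_c·H/(1+e₀)·log₁₀(σ'_f/σ'_0) = 0.31×4.9/(1+1.17)×log₁₀(77.492/37.822)
    = 0.7 × 0.31151 = 0.2181 m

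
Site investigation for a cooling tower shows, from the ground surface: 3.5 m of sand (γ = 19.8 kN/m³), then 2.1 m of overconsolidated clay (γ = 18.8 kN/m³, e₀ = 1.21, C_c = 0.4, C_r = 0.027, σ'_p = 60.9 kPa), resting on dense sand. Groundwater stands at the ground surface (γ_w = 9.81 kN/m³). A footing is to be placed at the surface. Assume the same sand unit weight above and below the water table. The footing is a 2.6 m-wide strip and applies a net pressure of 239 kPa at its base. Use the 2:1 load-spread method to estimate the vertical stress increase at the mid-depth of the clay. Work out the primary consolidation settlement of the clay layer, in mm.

S_c ≈ 130 mm

Mid-depth of clay below the ground surface: z = 3.5 + 2.1/2 = 4.55 m.
Total vertical stress at mid-clay: σ_v = 19.8×3.5 + 18.8×1.05 = 89.04 kPa.
Pore pressure: u = 9.81×(4.55 − 0) = 44.636 kPa.
Initial effective stress: σ'_0 = σ_v − u = 89.04 − 44.636 = 44.404 kPa.
Stress increase at mid-clay by the 2:1 spreading method:
Δσ = qB/(B+z) = 239×2.6/(2.6+4.55) = 86.909 kPa
Final effective stress: σ'_f = 44.404 + 86.909 = 131.31 kPa.
σ'_f = 131.31 > σ'_p = 60.9 kPa, so the stress path crosses the preconsolidation pressure — recompression up to σ'_p, then virgin compression beyond:
S_c = H/(1+e₀)·[C_r·log₁₀(σ'_p/σ'_0) + C_c·log₁₀(σ'_f/σ'_p)]
    = 2.1/2.21 × [0.027×log₁₀(60.9/44.404) + 0.4×log₁₀(131.31/60.9)]
    = 0.95023 × [0.0037043 + 0.13347] = 0.1303 m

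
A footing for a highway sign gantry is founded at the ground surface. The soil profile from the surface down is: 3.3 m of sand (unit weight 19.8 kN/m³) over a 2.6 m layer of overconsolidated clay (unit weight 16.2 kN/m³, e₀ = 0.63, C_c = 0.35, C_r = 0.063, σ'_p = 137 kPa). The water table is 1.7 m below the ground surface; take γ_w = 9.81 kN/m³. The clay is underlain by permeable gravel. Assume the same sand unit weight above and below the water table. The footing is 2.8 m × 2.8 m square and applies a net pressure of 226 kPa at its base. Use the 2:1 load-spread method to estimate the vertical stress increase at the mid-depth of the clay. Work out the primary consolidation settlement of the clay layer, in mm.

Mid-depth of clay below the ground surface: z = 3.3 + 2.6/2 = 4.6 m.
Total vertical stress at mid-clay: σ_v = 19.8×3.3 + 16.2×1.3 = 86.4 kPa.
Pore pressure: u = 9.81×(4.6 − 1.7) = 28.449 kPa.
Initial effective stress: σ'_0 = σ_v − u = 86.4 − 28.449 = 57.951 kPa.
Stress increase at mid-clay by the 2:1 spreading method:
Δσ = qBL/((B+z)(L+z)) = 226×2.8×2.8/((2.8+4.6)(2.8+4.6)) = 32.356 kPa
Final effective stress: σ'_f = 57.951 + 32.356 = 90.307 kPa.
σ'_f = 90.307 ≤ σ'_p = 137 kPa, so the clay remains overconsolidated and only the recompression index applies:
S_c = C_r·H/(1+e₀)·log₁₀(σ'_f/σ'_0) = 0.063×2.6/1.63×log₁₀(90.307/57.951)
    = 0.10049 × 0.19266 = 0.01936 m

S_c ≈ 19.4 mm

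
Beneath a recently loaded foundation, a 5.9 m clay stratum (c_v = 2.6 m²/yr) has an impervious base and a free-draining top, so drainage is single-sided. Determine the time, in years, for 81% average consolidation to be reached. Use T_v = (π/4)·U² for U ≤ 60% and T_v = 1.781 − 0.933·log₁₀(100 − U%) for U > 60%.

t ≈ 7.87 years

Drainage path length: H_d = H = 5.9 m (single drainage).
U > 60%: T_v = 1.781 − 0.933·log₁₀(100 − 81) = 0.58792.
t = T_v·H_d²/c_v = 0.58792×5.9²/2.6 = 7.871 years.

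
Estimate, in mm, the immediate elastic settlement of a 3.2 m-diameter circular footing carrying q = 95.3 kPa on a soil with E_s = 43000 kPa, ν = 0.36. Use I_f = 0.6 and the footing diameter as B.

Immediate (elastic) settlement: S_e = q·B·(1−ν²)/E_s · I_f.
S_e = 95.3 × 3.2 × (1 − 0.36²) / 43000 × 0.6
    = 95.3 × 3.2 × 0.8704 / 43000 × 0.6
    = 0.003704 m = 3.704 mm

S_e ≈ 3.7 mm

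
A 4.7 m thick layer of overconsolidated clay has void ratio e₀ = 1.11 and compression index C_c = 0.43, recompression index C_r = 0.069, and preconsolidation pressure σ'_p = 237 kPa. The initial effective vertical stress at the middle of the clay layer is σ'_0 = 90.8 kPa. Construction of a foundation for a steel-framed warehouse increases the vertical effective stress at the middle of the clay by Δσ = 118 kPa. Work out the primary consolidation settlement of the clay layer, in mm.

S_c ≈ 55.6 mm

Final effective stress: σ'_f = 90.8 + 118 = 208.8 kPa.
σ'_f = 208.8 ≤ σ'_p = 237 kPa, so the clay remains overconsolidated and only the recompression index applies:
S_c = C_r·H/(1+e₀)·log₁₀(σ'_f/σ'_0) = 0.069×4.7/2.11×log₁₀(208.8/90.8)
    = 0.1537 × 0.36164 = 0.05558 m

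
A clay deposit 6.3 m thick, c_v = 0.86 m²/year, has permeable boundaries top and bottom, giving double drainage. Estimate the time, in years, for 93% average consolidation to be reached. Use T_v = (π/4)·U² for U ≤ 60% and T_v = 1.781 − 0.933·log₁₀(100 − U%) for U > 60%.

Drainage path length: H_d = H/2 = 3.15 m (double drainage).
U > 60%: T_v = 1.781 − 0.933·log₁₀(100 − 93) = 0.99252.
t = T_v·H_d²/c_v = 0.99252×3.15²/0.86 = 11.45 years.

t ≈ 11.5 years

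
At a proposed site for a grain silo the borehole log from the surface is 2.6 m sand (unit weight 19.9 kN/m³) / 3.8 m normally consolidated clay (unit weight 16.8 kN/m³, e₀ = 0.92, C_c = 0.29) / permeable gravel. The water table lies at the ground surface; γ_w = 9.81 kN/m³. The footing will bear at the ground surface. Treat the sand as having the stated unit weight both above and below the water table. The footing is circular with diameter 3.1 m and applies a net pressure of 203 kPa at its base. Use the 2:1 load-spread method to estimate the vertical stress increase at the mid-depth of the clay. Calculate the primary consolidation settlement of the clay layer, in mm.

S_c ≈ 154 mm

Mid-depth of clay below the ground surface: z = 2.6 + 3.8/2 = 4.5 m.
Total vertical stress at mid-clay: σ_v = 19.9×2.6 + 16.8×1.9 = 83.66 kPa.
Pore pressure: u = 9.81×(4.5 − 0) = 44.145 kPa.
Initial effective stress: σ'_0 = σ_v − u = 83.66 − 44.145 = 39.515 kPa.
Stress increase at mid-clay by the 2:1 spreading method:
Δσ ≈ qD²/(D+z)² = 203×3.1²/(3.1+4.5)² = 33.775 kPa
Final effective stress: σ'_f = σ'_0 + Δσ = 39.515 + 33.775 = 73.29 kPa.
Normally consolidated clay, so the full stress increment lies on the virgin compression line:
S_c = C_c·H/(1+e₀)·log₁₀(σ'_f/σ'_0) = 0.29×3.8/(1+0.92)×log₁₀(73.29/39.515)
    = 0.57396 × 0.26828 = 0.154 m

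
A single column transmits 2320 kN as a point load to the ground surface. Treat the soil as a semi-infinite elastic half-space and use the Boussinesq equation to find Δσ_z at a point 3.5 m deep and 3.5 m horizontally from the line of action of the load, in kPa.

Δσ_z ≈ 16 kPa

Boussinesq vertical stress below a point load on an elastic half-space:
Δσ_z = 3P/(2πz²) · [1 + (r/z)²]^(−5/2)
r/z = 3.5/3.5 = 1; [1+(r/z)²]^(−5/2) = 0.17678.
Δσ_z = 3×2320/(2π×3.5²) × 0.17678 = 90.426 × 0.17678 = 15.99 kPa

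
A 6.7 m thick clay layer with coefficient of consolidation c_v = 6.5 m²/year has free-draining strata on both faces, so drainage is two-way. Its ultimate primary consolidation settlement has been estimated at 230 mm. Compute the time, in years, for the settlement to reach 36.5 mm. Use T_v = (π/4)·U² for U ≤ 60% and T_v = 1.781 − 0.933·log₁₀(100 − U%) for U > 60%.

t ≈ 0.0342 years

Drainage path length: H_d = H/2 = 3.35 m (double drainage).
U = S(t)/S_ult = 36.5/230 = 0.1587.
U ≤ 60%: T_v = (π/4)·U² = (π/4)×0.1587² = 0.01978.
t = T_v·H_d²/c_v = 0.01978×3.35²/6.5 = 0.03415 years.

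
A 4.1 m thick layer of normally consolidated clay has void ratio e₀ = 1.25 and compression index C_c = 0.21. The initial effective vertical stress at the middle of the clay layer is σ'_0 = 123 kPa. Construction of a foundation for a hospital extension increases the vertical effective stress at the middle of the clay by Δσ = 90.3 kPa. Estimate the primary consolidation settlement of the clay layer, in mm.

S_c ≈ 91.5 mm

Final effective stress: σ'_f = σ'_0 + Δσ = 123 + 90.3 = 213.3 kPa.
Normally consolidated clay, so the full stress increment lies on the virgin compression line:
S_c = C_c·H/(1+e₀)·log₁₀(σ'_f/σ'_0) = 0.21×4.1/(1+1.25)×log₁₀(213.3/123)
    = 0.38267 × 0.23909 = 0.09149 m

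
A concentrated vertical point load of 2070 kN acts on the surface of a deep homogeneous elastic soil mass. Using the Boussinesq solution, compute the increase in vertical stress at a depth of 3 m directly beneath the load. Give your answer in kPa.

Δσ_z ≈ 110 kPa

Boussinesq vertical stress below a point load on an elastic half-space:
Δσ_z = 3P/(2πz²) · [1 + (r/z)²]^(−5/2)
r/z = 0/3 = 0; [1+(r/z)²]^(−5/2) = 1.
Δσ_z = 3×2070/(2π×3²) × 1 = 109.82 × 1 = 109.8 kPa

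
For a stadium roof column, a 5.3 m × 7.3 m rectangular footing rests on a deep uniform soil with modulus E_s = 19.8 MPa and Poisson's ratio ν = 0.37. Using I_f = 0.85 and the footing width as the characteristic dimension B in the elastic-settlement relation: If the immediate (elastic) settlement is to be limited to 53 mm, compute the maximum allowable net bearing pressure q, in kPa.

q ≈ 270 kPa

E_s = 19.8 MPa = 19800 kPa.
S_e = q·B·(1−ν²)/E_s · I_f  ⇒  q = S_e·E_s / (B·(1−ν²)·I_f).
q = 0.053 × 19800 / (5.3 × 0.8631 × 0.85) = 269.9 kPa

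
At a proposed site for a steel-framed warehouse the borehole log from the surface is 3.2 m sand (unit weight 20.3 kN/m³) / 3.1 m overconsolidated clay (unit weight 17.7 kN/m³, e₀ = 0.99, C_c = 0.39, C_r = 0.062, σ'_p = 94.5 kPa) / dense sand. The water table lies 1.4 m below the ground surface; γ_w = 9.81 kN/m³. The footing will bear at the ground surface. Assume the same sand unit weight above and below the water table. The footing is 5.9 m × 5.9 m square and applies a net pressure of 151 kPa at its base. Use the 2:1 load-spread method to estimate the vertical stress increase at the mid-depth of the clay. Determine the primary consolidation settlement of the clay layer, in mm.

Mid-depth of clay below the ground surface: z = 3.2 + 3.1/2 = 4.75 m.
Total vertical stress at mid-clay: σ_v = 20.3×3.2 + 17.7×1.55 = 92.395 kPa.
Pore pressure: u = 9.81×(4.75 − 1.4) = 32.864 kPa.
Initial effective stress: σ'_0 = σ_v − u = 92.395 − 32.864 = 59.531 kPa.
Stress increase at mid-clay by the 2:1 spreading method:
Δσ = qBL/((B+z)(L+z)) = 151×5.9×5.9/((5.9+4.75)(5.9+4.75)) = 46.343 kPa
Final effective stress: σ'_f = 59.531 + 46.343 = 105.87 kPa.
σ'_f = 105.87 > σ'_p = 94.5 kPa, so the stress path crosses the preconsolidation pressure — recompression up to σ'_p, then virgin compression beyond:
S_c = H/(1+e₀)·[C_r·log₁₀(σ'_p/σ'_0) + C_c·log₁₀(σ'_f/σ'_p)]
    = 3.1/1.99 × [0.062×log₁₀(94.5/59.531) + 0.39×log₁₀(105.87/94.5)]
    = 1.5578 × [0.012443 + 0.019243] = 0.04936 m

S_c ≈ 49.4 mm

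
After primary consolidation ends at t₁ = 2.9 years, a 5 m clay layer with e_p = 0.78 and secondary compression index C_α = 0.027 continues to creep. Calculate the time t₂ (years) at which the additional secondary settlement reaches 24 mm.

t₂ ≈ 6.01 years

S_s = C_α·H/(1+e_p)·log₁₀(t₂/t₁) ⇒ log₁₀(t₂/t₁) = S_s·(1+e_p)/(C_α·H).
log₁₀(t₂/t₁) = 0.024 × (1+0.78) / (0.027×5) = 0.3164
t₂ = t₁ × 10^0.3164 = 2.9 × 2.072 = 6.01 years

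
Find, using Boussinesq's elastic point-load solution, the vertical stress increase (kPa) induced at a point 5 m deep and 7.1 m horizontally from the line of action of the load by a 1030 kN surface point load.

Δσ_z ≈ 1.24 kPa

Boussinesq vertical stress below a point load on an elastic half-space:
Δσ_z = 3P/(2πz²) · [1 + (r/z)²]^(−5/2)
r/z = 7.1/5 = 1.42; [1+(r/z)²]^(−5/2) = 0.063282.
Δσ_z = 3×1030/(2π×5²) × 0.063282 = 19.672 × 0.063282 = 1.245 kPa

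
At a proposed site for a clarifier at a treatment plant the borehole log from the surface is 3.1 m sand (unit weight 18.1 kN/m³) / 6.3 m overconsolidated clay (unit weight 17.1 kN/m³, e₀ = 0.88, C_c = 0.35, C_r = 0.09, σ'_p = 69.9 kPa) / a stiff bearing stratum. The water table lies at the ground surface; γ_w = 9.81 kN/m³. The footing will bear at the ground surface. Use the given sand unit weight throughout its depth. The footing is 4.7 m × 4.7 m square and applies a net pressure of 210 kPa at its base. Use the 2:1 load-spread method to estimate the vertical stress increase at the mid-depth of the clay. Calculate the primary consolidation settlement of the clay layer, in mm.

S_c ≈ 161 mm

Mid-depth of clay below the ground surface: z = 3.1 + 6.3/2 = 6.25 m.
Total vertical stress at mid-clay: σ_v = 18.1×3.1 + 17.1×3.15 = 109.98 kPa.
Pore pressure: u = 9.81×(6.25 − 0) = 61.312 kPa.
Initial effective stress: σ'_0 = σ_v − u = 109.98 − 61.312 = 48.668 kPa.
Stress increase at mid-clay by the 2:1 spreading method:
Δσ = qBL/((B+z)(L+z)) = 210×4.7×4.7/((4.7+6.25)(4.7+6.25)) = 38.689 kPa
Final effective stress: σ'_f = 48.668 + 38.689 = 87.357 kPa.
σ'_f = 87.357 > σ'_p = 69.9 kPa, so the stress path crosses the preconsolidation pressure — recompression up to σ'_p, then virgin compression beyond:
S_c = H/(1+e₀)·[C_r·log₁₀(σ'_p/σ'_0) + C_c·log₁₀(σ'_f/σ'_p)]
    = 6.3/1.88 × [0.09×log₁₀(69.9/48.668) + 0.35×log₁₀(87.357/69.9)]
    = 3.3511 × [0.014151 + 0.033887] = 0.161 m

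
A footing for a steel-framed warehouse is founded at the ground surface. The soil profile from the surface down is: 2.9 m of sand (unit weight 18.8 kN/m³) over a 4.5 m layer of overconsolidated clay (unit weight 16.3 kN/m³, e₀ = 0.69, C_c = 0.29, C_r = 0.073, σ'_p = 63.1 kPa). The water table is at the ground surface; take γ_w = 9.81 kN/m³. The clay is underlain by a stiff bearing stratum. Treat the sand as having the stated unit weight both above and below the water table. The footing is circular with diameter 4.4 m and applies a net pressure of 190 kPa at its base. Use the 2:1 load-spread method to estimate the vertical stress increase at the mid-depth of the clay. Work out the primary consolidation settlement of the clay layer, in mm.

S_c ≈ 121 mm

Mid-depth of clay below the ground surface: z = 2.9 + 4.5/2 = 5.15 m.
Total vertical stress at mid-clay: σ_v = 18.8×2.9 + 16.3×2.25 = 91.195 kPa.
Pore pressure: u = 9.81×(5.15 − 0) = 50.522 kPa.
Initial effective stress: σ'_0 = σ_v − u = 91.195 − 50.522 = 40.673 kPa.
Stress increase at mid-clay by the 2:1 spreading method:
Δσ ≈ qD²/(D+z)² = 190×4.4²/(4.4+5.15)² = 40.332 kPa
Final effective stress: σ'_f = 40.673 + 40.332 = 81.005 kPa.
σ'_f = 81.005 > σ'_p = 63.1 kPa, so the stress path crosses the preconsolidation pressure — recompression up to σ'_p, then virgin compression beyond:
S_c = H/(1+e₀)·[C_r·log₁₀(σ'_p/σ'_0) + C_c·log₁₀(σ'_f/σ'_p)]
    = 4.5/1.69 × [0.073×log₁₀(63.1/40.673) + 0.29×log₁₀(81.005/63.1)]
    = 2.6627 × [0.013923 + 0.03146] = 0.1208 m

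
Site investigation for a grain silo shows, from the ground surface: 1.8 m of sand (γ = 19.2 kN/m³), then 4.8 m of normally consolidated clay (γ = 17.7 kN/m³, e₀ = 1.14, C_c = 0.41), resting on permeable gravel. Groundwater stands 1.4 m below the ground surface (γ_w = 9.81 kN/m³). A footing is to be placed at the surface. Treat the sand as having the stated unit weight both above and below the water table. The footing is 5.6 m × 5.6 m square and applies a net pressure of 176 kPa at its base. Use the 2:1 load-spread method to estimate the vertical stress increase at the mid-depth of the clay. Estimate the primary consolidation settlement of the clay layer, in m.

S_c ≈ 0.307 m

Mid-depth of clay below the ground surface: z = 1.8 + 4.8/2 = 4.2 m.
Total vertical stress at mid-clay: σ_v = 19.2×1.8 + 17.7×2.4 = 77.04 kPa.
Pore pressure: u = 9.81×(4.2 − 1.4) = 27.468 kPa.
Initial effective stress: σ'_0 = σ_v − u = 77.04 − 27.468 = 49.572 kPa.
Stress increase at mid-clay by the 2:1 spreading method:
Δσ = qBL/((B+z)(L+z)) = 176×5.6×5.6/((5.6+4.2)(5.6+4.2)) = 57.469 kPa
Final effective stress: σ'_f = σ'_0 + Δσ = 49.572 + 57.469 = 107.04 kPa.
Normally consolidated clay, so the full stress increment lies on the virgin compression line:
S_c = C_c·H/(1+e₀)·log₁₀(σ'_f/σ'_0) = 0.41×4.8/(1+1.14)×log₁₀(107.04/49.572)
    = 0.91963 × 0.33431 = 0.3074 m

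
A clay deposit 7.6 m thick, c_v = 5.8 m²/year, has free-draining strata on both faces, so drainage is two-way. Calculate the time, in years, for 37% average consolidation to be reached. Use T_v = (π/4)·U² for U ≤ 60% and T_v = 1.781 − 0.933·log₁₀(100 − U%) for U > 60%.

t ≈ 0.268 years

Drainage path length: H_d = H/2 = 3.8 m (double drainage).
U ≤ 60%: T_v = (π/4)·U² = (π/4)×0.37² = 0.10752.
t = T_v·H_d²/c_v = 0.10752×3.8²/5.8 = 0.2677 years.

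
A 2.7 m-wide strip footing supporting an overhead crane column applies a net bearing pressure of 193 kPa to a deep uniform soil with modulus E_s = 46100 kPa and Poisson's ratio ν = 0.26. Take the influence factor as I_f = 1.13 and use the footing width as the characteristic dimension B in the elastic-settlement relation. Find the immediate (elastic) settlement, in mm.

S_e ≈ 11.9 mm

Immediate (elastic) settlement: S_e = q·B·(1−ν²)/E_s · I_f.
S_e = 193 × 2.7 × (1 − 0.26²) / 46100 × 1.13
    = 193 × 2.7 × 0.9324 / 46100 × 1.13
    = 0.01191 m = 11.91 mm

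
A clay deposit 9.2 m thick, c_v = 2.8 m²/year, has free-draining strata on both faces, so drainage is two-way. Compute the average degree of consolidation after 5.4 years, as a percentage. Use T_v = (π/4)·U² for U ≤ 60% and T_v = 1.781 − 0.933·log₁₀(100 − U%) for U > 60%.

Drainage path length: H_d = H/2 = 4.6 m (double drainage).
T_v = c_v·t/H_d² = 2.8×5.4/4.6² = 0.71456.
T_v = 0.71456 corresponds to the U > 60% branch:
U = 1 − 10^((1.781 − T_v)/0.933)/100 = 0.861

U ≈ 86.1 %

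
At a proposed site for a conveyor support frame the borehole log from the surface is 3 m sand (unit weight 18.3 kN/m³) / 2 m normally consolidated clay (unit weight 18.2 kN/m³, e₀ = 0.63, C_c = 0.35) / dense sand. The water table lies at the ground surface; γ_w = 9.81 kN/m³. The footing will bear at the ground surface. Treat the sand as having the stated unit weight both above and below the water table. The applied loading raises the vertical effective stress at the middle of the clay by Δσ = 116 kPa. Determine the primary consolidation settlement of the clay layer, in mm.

S_c ≈ 277 mm

Mid-depth of clay below the ground surface: z = 3 + 2/2 = 4 m.
Total vertical stress at mid-clay: σ_v = 18.3×3 + 18.2×1 = 73.1 kPa.
Pore pressure: u = 9.81×(4 − 0) = 39.24 kPa.
Initial effective stress: σ'_0 = σ_v − u = 73.1 − 39.24 = 33.86 kPa.
Final effective stress: σ'_f = σ'_0 + Δσ = 33.86 + 116 = 149.86 kPa.
Normally consolidated clay, so the full stress increment lies on the virgin compression line:
S_c = C_c·H/(1+e₀)·log₁₀(σ'_f/σ'_0) = 0.35×2/(1+0.63)×log₁₀(149.86/33.86)
    = 0.42945 × 0.646 = 0.2774 m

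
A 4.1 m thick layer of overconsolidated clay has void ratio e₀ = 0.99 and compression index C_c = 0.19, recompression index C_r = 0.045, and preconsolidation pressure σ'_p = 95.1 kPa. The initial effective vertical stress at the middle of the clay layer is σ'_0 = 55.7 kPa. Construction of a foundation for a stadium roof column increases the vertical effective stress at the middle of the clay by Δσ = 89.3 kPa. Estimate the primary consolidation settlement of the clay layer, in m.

Final effective stress: σ'_f = 55.7 + 89.3 = 145 kPa.
σ'_f = 145 > σ'_p = 95.1 kPa, so the stress path crosses the preconsolidation pressure — recompression up to σ'_p, then virgin compression beyond:
S_c = H/(1+e₀)·[C_r·log₁₀(σ'_p/σ'_0) + C_c·log₁₀(σ'_f/σ'_p)]
    = 4.1/1.99 × [0.045×log₁₀(95.1/55.7) + 0.19×log₁₀(145/95.1)]
    = 2.0603 × [0.010455 + 0.034806] = 0.09325 m

S_c ≈ 0.0933 m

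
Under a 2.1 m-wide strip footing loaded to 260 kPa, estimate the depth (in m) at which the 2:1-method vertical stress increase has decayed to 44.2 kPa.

z ≈ 10.3 m

2:1 spreading — at depth z the loaded area has grown by z in each plan dimension:
qB/(B+z) = Δσ_z ⇒ z = qB/Δσ_z − B = 260×2.1/44.2 − 2.1 = 10.25 m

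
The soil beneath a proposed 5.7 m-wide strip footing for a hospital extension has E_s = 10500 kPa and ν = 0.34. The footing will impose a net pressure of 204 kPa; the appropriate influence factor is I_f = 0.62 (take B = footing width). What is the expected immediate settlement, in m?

Immediate (elastic) settlement: S_e = q·B·(1−ν²)/E_s · I_f.
S_e = 204 × 5.7 × (1 − 0.34²) / 10500 × 0.62
    = 204 × 5.7 × 0.8844 / 10500 × 0.62
    = 0.06072 m

S_e ≈ 0.0607 m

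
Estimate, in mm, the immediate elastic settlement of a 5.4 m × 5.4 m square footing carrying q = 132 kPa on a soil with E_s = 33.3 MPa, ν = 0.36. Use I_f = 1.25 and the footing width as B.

S_e ≈ 23.3 mm

Immediate (elastic) settlement: S_e = q·B·(1−ν²)/E_s · I_f.
E_s = 33.3 MPa = 33300 kPa.
S_e = 132 × 5.4 × (1 − 0.36²) / 33300 × 1.25
    = 132 × 5.4 × 0.8704 / 33300 × 1.25
    = 0.02329 m = 23.29 mm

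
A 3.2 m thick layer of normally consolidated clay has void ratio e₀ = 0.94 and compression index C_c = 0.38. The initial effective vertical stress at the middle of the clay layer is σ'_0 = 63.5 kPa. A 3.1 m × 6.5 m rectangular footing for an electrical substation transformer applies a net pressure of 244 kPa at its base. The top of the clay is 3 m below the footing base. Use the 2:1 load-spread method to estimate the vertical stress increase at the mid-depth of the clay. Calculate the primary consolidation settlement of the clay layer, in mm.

S_c ≈ 176 mm

Mid-depth of clay below the footing base: z = 3 + 3.2/2 = 4.6 m.
Stress increase at mid-clay by the 2:1 spreading method:
Δσ = qBL/((B+z)(L+z)) = 244×3.1×6.5/((3.1+4.6)(6.5+4.6)) = 57.524 kPa
Final effective stress: σ'_f = σ'_0 + Δσ = 63.5 + 57.524 = 121.02 kPa.
Normally consolidated clay, so the full stress increment lies on the virgin compression line:
S_c = C_c·H/(1+e₀)·log₁₀(σ'_f/σ'_0) = 0.38×3.2/(1+0.94)×log₁₀(121.02/63.5)
    = 0.6268 × 0.28008 = 0.1756 m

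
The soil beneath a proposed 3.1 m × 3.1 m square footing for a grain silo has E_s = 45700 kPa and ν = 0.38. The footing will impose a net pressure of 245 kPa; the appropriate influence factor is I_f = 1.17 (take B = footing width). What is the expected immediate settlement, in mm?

S_e ≈ 16.6 mm

Immediate (elastic) settlement: S_e = q·B·(1−ν²)/E_s · I_f.
S_e = 245 × 3.1 × (1 − 0.38²) / 45700 × 1.17
    = 245 × 3.1 × 0.8556 / 45700 × 1.17
    = 0.01664 m = 16.64 mm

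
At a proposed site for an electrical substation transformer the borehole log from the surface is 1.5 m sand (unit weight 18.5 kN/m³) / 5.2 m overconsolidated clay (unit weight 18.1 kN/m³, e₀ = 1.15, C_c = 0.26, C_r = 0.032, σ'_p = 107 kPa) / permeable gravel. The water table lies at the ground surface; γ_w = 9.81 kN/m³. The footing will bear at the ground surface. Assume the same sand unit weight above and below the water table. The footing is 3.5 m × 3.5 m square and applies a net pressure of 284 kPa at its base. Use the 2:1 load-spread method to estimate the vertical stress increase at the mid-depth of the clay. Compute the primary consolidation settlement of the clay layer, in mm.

S_c ≈ 33.9 mm

Mid-depth of clay below the ground surface: z = 1.5 + 5.2/2 = 4.1 m.
Total vertical stress at mid-clay: σ_v = 18.5×1.5 + 18.1×2.6 = 74.81 kPa.
Pore pressure: u = 9.81×(4.1 − 0) = 40.221 kPa.
Initial effective stress: σ'_0 = σ_v − u = 74.81 − 40.221 = 34.589 kPa.
Stress increase at mid-clay by the 2:1 spreading method:
Δσ = qBL/((B+z)(L+z)) = 284×3.5×3.5/((3.5+4.1)(3.5+4.1)) = 60.232 kPa
Final effective stress: σ'_f = 34.589 + 60.232 = 94.821 kPa.
σ'_f = 94.821 ≤ σ'_p = 107 kPa, so the clay remains overconsolidated and only the recompression index applies:
S_c = C_r·H/(1+e₀)·log₁₀(σ'_f/σ'_0) = 0.032×5.2/2.15×log₁₀(94.821/34.589)
    = 0.077395 × 0.43797 = 0.0339 m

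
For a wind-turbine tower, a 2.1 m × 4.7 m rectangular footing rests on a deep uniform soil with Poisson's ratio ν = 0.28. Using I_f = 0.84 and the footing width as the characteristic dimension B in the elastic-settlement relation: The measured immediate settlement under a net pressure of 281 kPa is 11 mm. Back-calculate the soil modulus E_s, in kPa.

S_e = q·B·(1−ν²)/E_s · I_f  ⇒  E_s = q·B·(1−ν²)·I_f / S_e.
E_s = 281 × 2.1 × 0.9216 × 0.84 / 0.011 = 41530 kPa

E_s ≈ 41500 kPa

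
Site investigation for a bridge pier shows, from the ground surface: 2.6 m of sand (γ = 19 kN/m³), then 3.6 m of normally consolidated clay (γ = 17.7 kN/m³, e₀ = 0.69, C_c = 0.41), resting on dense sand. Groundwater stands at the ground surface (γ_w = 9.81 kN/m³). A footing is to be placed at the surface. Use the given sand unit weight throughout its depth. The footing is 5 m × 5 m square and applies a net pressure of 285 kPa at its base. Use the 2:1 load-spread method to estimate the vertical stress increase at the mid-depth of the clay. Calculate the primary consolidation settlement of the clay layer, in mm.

Mid-depth of clay below the ground surface: z = 2.6 + 3.6/2 = 4.4 m.
Total vertical stress at mid-clay: σ_v = 19×2.6 + 17.7×1.8 = 81.26 kPa.
Pore pressure: u = 9.81×(4.4 − 0) = 43.164 kPa.
Initial effective stress: σ'_0 = σ_v − u = 81.26 − 43.164 = 38.096 kPa.
Stress increase at mid-clay by the 2:1 spreading method:
Δσ = qBL/((B+z)(L+z)) = 285×5×5/((5+4.4)(5+4.4)) = 80.636 kPa
Final effective stress: σ'_f = σ'_0 + Δσ = 38.096 + 80.636 = 118.73 kPa.
Normally consolidated clay, so the full stress increment lies on the virgin compression line:
S_c = C_c·H/(1+e₀)·log₁₀(σ'_f/σ'_0) = 0.41×3.6/(1+0.69)×log₁₀(118.73/38.096)
    = 0.87337 × 0.49368 = 0.4312 m

S_c ≈ 431 mm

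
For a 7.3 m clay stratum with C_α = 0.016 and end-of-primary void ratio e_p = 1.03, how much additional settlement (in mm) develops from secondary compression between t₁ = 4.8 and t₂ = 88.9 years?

Secondary compression: S_s = C_α·H/(1+e_p)·log₁₀(t₂/t₁)
S_s = 0.016×7.3/(1+1.03)×log₁₀(88.9/4.8)
    = 0.05754 × 1.268 = 0.07294 m

S_s ≈ 72.9 mm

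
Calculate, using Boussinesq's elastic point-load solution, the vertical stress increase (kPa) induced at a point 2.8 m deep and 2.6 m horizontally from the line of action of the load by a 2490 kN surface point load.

Boussinesq vertical stress below a point load on an elastic half-space:
Δσ_z = 3P/(2πz²) · [1 + (r/z)²]^(−5/2)
r/z = 2.6/2.8 = 0.92857; [1+(r/z)²]^(−5/2) = 0.2113.
Δσ_z = 3×2490/(2π×2.8²) × 0.2113 = 151.64 × 0.2113 = 32.04 kPa

Δσ_z ≈ 32 kPa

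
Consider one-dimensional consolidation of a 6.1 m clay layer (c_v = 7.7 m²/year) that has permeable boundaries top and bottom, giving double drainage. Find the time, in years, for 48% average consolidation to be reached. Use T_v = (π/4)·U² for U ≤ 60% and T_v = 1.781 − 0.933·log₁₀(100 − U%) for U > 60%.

Drainage path length: H_d = H/2 = 3.05 m (double drainage).
U ≤ 60%: T_v = (π/4)·U² = (π/4)×0.48² = 0.18096.
t = T_v·H_d²/c_v = 0.18096×3.05²/7.7 = 0.2186 years.

t ≈ 0.219 years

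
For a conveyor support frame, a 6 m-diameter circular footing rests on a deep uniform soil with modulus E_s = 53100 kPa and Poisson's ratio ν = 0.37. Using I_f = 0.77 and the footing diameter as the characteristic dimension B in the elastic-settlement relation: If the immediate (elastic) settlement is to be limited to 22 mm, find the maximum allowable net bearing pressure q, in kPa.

S_e = q·B·(1−ν²)/E_s · I_f  ⇒  q = S_e·E_s / (B·(1−ν²)·I_f).
q = 0.022 × 53100 / (6 × 0.8631 × 0.77) = 293 kPa

q ≈ 293 kPa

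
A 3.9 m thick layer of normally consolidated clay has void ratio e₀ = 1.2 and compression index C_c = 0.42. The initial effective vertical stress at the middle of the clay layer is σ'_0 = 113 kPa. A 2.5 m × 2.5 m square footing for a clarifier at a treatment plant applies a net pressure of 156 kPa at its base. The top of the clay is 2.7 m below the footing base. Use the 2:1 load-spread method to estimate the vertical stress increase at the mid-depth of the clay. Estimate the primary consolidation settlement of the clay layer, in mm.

Mid-depth of clay below the footing base: z = 2.7 + 3.9/2 = 4.65 m.
Stress increase at mid-clay by the 2:1 spreading method:
Δσ = qBL/((B+z)(L+z)) = 156×2.5×2.5/((2.5+4.65)(2.5+4.65)) = 19.072 kPa
Final effective stress: σ'_f = σ'_0 + Δσ = 113 + 19.072 = 132.07 kPa.
Normally consolidated clay, so the full stress increment lies on the virgin compression line:
S_c = C_c·H/(1+e₀)·log₁₀(σ'_f/σ'_0) = 0.42×3.9/(1+1.2)×log₁₀(132.07/113)
    = 0.74455 × 0.067726 = 0.05043 m

S_c ≈ 50.4 mm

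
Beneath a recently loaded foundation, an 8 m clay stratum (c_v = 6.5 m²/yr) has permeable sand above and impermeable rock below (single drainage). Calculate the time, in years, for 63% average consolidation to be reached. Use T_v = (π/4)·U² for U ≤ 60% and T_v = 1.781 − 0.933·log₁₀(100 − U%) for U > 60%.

Drainage path length: H_d = H = 8 m (single drainage).
U > 60%: T_v = 1.781 − 0.933·log₁₀(100 − 63) = 0.31787.
t = T_v·H_d²/c_v = 0.31787×8²/6.5 = 3.13 years.

t ≈ 3.13 years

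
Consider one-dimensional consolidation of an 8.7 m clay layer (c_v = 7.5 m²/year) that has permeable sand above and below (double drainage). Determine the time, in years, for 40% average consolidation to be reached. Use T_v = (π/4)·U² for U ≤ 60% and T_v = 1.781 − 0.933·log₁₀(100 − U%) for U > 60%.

Drainage path length: H_d = H/2 = 4.35 m (double drainage).
U ≤ 60%: T_v = (π/4)·U² = (π/4)×0.4² = 0.12566.
t = T_v·H_d²/c_v = 0.12566×4.35²/7.5 = 0.317 years.

t ≈ 0.317 years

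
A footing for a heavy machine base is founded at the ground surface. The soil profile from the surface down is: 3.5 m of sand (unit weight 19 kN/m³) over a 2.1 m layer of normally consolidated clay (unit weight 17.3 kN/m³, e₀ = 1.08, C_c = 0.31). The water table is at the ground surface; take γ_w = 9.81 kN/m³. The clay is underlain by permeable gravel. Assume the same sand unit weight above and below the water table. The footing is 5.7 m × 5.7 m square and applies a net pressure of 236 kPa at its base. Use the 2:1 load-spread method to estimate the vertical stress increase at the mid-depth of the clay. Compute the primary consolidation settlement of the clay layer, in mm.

Mid-depth of clay below the ground surface: z = 3.5 + 2.1/2 = 4.55 m.
Total vertical stress at mid-clay: σ_v = 19×3.5 + 17.3×1.05 = 84.665 kPa.
Pore pressure: u = 9.81×(4.55 − 0) = 44.636 kPa.
Initial effective stress: σ'_0 = σ_v − u = 84.665 − 44.636 = 40.029 kPa.
Stress increase at mid-clay by the 2:1 spreading method:
Δσ = qBL/((B+z)(L+z)) = 236×5.7×5.7/((5.7+4.55)(5.7+4.55)) = 72.982 kPa
Final effective stress: σ'_f = σ'_0 + Δσ = 40.029 + 72.982 = 113.01 kPa.
Normally consolidated clay, so the full stress increment lies on the virgin compression line:
S_c = C_c·H/(1+e₀)·log₁₀(σ'_f/σ'_0) = 0.31×2.1/(1+1.08)×log₁₀(113.01/40.029)
    = 0.31298 × 0.45074 = 0.1411 m

S_c ≈ 141 mm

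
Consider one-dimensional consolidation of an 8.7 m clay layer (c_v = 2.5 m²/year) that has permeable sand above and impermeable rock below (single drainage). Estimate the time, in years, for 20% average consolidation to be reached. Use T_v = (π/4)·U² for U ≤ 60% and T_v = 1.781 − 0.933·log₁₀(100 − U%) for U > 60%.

Drainage path length: H_d = H = 8.7 m (single drainage).
U ≤ 60%: T_v = (π/4)·U² = (π/4)×0.2² = 0.031416.
t = T_v·H_d²/c_v = 0.031416×8.7²/2.5 = 0.9512 years.

t ≈ 0.951 years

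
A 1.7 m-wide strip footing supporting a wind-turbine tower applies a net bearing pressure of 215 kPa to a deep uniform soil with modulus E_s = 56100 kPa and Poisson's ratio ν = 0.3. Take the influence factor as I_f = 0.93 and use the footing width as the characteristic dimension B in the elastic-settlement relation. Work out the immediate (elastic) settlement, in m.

S_e ≈ 0.00551 m

Immediate (elastic) settlement: S_e = q·B·(1−ν²)/E_s · I_f.
S_e = 215 × 1.7 × (1 − 0.3²) / 56100 × 0.93
    = 215 × 1.7 × 0.91 / 56100 × 0.93
    = 0.005514 m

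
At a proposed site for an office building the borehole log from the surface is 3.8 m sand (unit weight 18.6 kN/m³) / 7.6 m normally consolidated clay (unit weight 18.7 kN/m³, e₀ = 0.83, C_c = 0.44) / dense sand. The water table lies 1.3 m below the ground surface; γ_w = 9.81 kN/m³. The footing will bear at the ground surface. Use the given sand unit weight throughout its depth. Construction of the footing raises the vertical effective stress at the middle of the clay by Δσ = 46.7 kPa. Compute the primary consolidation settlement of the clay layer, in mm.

Mid-depth of clay below the ground surface: z = 3.8 + 7.6/2 = 7.6 m.
Total vertical stress at mid-clay: σ_v = 18.6×3.8 + 18.7×3.8 = 141.74 kPa.
Pore pressure: u = 9.81×(7.6 − 1.3) = 61.803 kPa.
Initial effective stress: σ'_0 = σ_v − u = 141.74 − 61.803 = 79.937 kPa.
Final effective stress: σ'_f = σ'_0 + Δσ = 79.937 + 46.7 = 126.64 kPa.
Normally consolidated clay, so the full stress increment lies on the virgin compression line:
S_c = C_c·H/(1+e₀)·log₁₀(σ'_f/σ'_0) = 0.44×7.6/(1+0.83)×log₁₀(126.64/79.937)
    = 1.8273 × 0.19982 = 0.3651 m

S_c ≈ 365 mm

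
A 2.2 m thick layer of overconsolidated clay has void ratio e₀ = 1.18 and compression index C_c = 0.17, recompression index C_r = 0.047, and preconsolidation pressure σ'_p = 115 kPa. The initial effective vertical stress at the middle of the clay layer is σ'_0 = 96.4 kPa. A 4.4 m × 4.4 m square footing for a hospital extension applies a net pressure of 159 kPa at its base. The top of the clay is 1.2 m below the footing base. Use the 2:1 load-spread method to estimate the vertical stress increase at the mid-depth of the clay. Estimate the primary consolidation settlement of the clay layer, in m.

Mid-depth of clay below the footing base: z = 1.2 + 2.2/2 = 2.3 m.
Stress increase at mid-clay by the 2:1 spreading method:
Δσ = qBL/((B+z)(L+z)) = 159×4.4×4.4/((4.4+2.3)(4.4+2.3)) = 68.573 kPa
Final effective stress: σ'_f = 96.4 + 68.573 = 164.97 kPa.
σ'_f = 164.97 > σ'_p = 115 kPa, so the stress path crosses the preconsolidation pressure — recompression up to σ'_p, then virgin compression beyond:
S_c = H/(1+e₀)·[C_r·log₁₀(σ'_p/σ'_0) + C_c·log₁₀(σ'_f/σ'_p)]
    = 2.2/2.18 × [0.047×log₁₀(115/96.4) + 0.17×log₁₀(164.97/115)]
    = 1.0092 × [0.0036012 + 0.02664] = 0.03052 m

S_c ≈ 0.0305 m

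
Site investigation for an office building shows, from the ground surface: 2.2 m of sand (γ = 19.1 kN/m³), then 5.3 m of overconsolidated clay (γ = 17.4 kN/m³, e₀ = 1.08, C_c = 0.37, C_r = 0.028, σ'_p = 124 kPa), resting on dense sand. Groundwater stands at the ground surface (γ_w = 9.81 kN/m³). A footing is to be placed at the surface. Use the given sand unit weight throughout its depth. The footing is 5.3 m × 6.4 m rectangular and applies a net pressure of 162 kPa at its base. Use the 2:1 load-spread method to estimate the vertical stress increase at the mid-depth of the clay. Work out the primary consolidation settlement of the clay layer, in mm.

S_c ≈ 24.2 mm

Mid-depth of clay below the ground surface: z = 2.2 + 5.3/2 = 4.85 m.
Total vertical stress at mid-clay: σ_v = 19.1×2.2 + 17.4×2.65 = 88.13 kPa.
Pore pressure: u = 9.81×(4.85 − 0) = 47.578 kPa.
Initial effective stress: σ'_0 = σ_v − u = 88.13 − 47.578 = 40.552 kPa.
Stress increase at mid-clay by the 2:1 spreading method:
Δσ = qBL/((B+z)(L+z)) = 162×5.3×6.4/((5.3+4.85)(6.4+4.85)) = 48.123 kPa
Final effective stress: σ'_f = 40.552 + 48.123 = 88.675 kPa.
σ'_f = 88.675 ≤ σ'_p = 124 kPa, so the clay remains overconsolidated and only the recompression index applies:
S_c = C_r·H/(1+e₀)·log₁₀(σ'_f/σ'_0) = 0.028×5.3/2.08×log₁₀(88.675/40.552)
    = 0.071347 × 0.33979 = 0.02424 m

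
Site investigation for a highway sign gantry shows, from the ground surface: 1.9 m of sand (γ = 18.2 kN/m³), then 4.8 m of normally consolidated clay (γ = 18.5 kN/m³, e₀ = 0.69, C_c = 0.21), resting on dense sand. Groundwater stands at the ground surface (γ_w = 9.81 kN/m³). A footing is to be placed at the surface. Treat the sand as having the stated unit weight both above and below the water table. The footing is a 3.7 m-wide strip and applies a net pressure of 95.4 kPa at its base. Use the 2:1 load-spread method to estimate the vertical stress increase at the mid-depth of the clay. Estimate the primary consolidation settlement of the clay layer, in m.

S_c ≈ 0.204 m

Mid-depth of clay below the ground surface: z = 1.9 + 4.8/2 = 4.3 m.
Total vertical stress at mid-clay: σ_v = 18.2×1.9 + 18.5×2.4 = 78.98 kPa.
Pore pressure: u = 9.81×(4.3 − 0) = 42.183 kPa.
Initial effective stress: σ'_0 = σ_v − u = 78.98 − 42.183 = 36.797 kPa.
Stress increase at mid-clay by the 2:1 spreading method:
Δσ = qB/(B+z) = 95.4×3.7/(3.7+4.3) = 44.123 kPa
Final effective stress: σ'_f = σ'_0 + Δσ = 36.797 + 44.123 = 80.92 kPa.
Normally consolidated clay, so the full stress increment lies on the virgin compression line:
S_c = C_c·H/(1+e₀)·log₁₀(σ'_f/σ'_0) = 0.21×4.8/(1+0.69)×log₁₀(80.92/36.797)
    = 0.59645 × 0.34224 = 0.2041 m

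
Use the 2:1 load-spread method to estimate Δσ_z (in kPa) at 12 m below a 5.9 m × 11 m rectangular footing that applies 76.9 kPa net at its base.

By the 2:1 method the load spreads at 1 horizontal : 2 vertical, so at depth z the loaded area has grown by z in each plan dimension:
Δσ = qBL/((B+z)(L+z)) = 76.9×5.9×11/((5.9+12)(11+12)) = 12.122 kPa

Δσ_z ≈ 12.1 kPa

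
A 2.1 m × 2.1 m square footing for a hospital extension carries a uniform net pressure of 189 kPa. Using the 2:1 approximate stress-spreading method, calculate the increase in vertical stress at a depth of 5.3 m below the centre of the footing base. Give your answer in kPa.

By the 2:1 method the load spreads at 1 horizontal : 2 vertical, so at depth z the loaded area has grown by z in each plan dimension:
Δσ = qBL/((B+z)(L+z)) = 189×2.1×2.1/((2.1+5.3)(2.1+5.3)) = 15.221 kPa

Δσ_z ≈ 15.2 kPa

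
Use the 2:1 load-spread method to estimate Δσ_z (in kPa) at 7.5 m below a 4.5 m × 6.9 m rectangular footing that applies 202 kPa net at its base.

By the 2:1 method the load spreads at 1 horizontal : 2 vertical, so at depth z the loaded area has grown by z in each plan dimension:
Δσ = qBL/((B+z)(L+z)) = 202×4.5×6.9/((4.5+7.5)(6.9+7.5)) = 36.297 kPa

Δσ_z ≈ 36.3 kPa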